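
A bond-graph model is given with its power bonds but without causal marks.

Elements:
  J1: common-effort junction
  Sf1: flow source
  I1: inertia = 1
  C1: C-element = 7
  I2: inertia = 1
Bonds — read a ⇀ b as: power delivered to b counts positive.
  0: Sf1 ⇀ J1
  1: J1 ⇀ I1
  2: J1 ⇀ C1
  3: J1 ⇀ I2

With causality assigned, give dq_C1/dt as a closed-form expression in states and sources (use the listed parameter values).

dq_C1/dt = F_Sf1 - p_I1 - p_I2

β0 |Sf1  (Sf1 fixes flow; stroke at Sf1)
β1 |I1  (prefer integral on I1)
β2 |J1  (C1 outputs effort q/C1)
β3 |I2  (common-e at J1 fixed by 2)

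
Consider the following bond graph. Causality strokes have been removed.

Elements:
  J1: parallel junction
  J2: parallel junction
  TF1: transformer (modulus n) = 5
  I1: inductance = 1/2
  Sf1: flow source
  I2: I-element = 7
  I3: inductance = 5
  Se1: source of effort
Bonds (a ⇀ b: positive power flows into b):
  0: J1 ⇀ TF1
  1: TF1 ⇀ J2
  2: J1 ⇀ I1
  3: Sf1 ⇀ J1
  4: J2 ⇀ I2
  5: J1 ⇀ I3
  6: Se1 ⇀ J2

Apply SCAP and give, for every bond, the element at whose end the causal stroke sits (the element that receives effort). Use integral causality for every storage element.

β0 stroke at J1
β1 stroke at TF1
β2 stroke at I1
β3 stroke at Sf1
β4 stroke at I2
β5 stroke at I3
β6 stroke at J2

#3 →Sf1  (Sf1: flow source, stroke at near end)
#6 →J2  (Se1 fixes effort; stroke away)
#1 →TF1  (0-jn J2 has e-setter on 6)
#4 →I2  (common-e at J2 fixed by 6)
#0 →J1  (through TF1, causality passes straight; one stroke at TF1)
#2 →I1  (0-jn J1 has e-setter on 0)
#5 →I3  (J1 effort already set via bond 0)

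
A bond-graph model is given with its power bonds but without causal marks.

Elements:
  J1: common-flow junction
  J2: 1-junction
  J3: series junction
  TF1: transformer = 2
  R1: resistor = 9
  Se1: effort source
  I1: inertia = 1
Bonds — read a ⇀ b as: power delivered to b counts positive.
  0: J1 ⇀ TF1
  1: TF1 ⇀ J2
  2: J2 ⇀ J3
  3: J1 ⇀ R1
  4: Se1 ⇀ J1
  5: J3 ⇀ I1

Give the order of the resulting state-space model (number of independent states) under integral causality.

1  (I1 all integral)

bond 4 stroke at J1  (source Se1 imposes e)
bond 5 stroke at I1  (I1: I, integral causality)
bond 2 stroke at J3  (J3: bond 5 brought flow, rest push out)
bond 1 stroke at J2  (J2 flow already set via bond 2)
bond 0 stroke at TF1  (TF1: transformer flips bond 1)
bond 3 stroke at J1  (common-f at J1 fixed by 0)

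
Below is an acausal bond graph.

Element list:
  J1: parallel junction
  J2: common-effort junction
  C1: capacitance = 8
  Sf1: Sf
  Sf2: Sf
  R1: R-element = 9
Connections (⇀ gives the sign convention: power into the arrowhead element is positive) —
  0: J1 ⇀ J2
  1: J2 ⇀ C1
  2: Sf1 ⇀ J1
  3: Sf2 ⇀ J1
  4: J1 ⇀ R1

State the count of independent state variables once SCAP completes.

1  (C1 all integral)

β2 stroke→Sf1  (Sf1 (Sf) sets flow on bond)
β3 stroke→Sf2  (source Sf2 imposes f)
β1 stroke→J2  (C1 integral (e out))
β0 stroke→J1  (common-e at J2 fixed by 1)
β4 stroke→R1  (0-jn J1 has e-setter on 0)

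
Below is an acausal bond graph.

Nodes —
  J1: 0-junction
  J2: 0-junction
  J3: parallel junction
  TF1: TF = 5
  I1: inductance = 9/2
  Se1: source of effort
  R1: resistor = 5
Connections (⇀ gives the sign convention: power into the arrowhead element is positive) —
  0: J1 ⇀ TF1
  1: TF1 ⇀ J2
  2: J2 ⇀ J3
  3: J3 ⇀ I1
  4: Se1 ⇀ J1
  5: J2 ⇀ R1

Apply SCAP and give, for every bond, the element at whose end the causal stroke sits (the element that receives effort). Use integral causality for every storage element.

#0 stroke→TF1
#1 stroke→J2
#2 stroke→J3
#3 stroke→I1
#4 stroke→J1
#5 stroke→R1

b4 →J1  (Se1: effort source, stroke at far end)
b0 →TF1  (0-jn J1 has e-setter on 4)
b1 →J2  (through TF1, causality passes straight; one stroke at TF1)
b2 →J3  (common-e at J2 fixed by 1)
b5 →R1  (J2 effort already set via bond 1)
b3 →I1  (J3 effort already set via bond 2)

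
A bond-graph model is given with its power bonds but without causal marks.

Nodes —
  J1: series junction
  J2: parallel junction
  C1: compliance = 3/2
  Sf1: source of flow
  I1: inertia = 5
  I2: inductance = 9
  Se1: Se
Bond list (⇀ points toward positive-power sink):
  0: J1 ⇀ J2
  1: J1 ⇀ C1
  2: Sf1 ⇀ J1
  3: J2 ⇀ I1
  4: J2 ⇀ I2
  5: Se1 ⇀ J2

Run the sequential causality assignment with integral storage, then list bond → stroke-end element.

bond 0 →J1
bond 1 →J1
bond 2 →Sf1
bond 3 →I1
bond 4 →I2
bond 5 →J2

#2 →Sf1  (Sf1 (Sf) sets flow on bond)
#5 →J2  (source Se1 imposes e)
#0 →J1  (J1 flow already set via bond 2)
#1 →J1  (J1: bond 2 brought flow, rest push out)
#3 →I1  (0-jn J2 has e-setter on 5)
#4 →I2  (J2 effort already set via bond 5)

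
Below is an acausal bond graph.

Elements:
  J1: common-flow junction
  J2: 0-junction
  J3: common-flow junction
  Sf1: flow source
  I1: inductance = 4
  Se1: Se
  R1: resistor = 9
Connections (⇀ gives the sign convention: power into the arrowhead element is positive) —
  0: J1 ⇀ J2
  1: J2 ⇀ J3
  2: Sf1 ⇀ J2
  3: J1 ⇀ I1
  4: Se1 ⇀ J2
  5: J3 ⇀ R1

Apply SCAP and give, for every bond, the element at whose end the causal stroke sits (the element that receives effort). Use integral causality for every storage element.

β0 stroke at J1
β1 stroke at J3
β2 stroke at Sf1
β3 stroke at I1
β4 stroke at J2
β5 stroke at R1

b2 |Sf1  (source Sf1 imposes f)
b4 |J2  (Se1 fixes effort; stroke away)
b0 |J1  (J2: bond 4 brought effort, rest push out)
b1 |J3  (common-e at J2 fixed by 4)
b5 |R1  (J3: last free bond brings flow in)
b3 |I1  (closing 1-jn rule on J1)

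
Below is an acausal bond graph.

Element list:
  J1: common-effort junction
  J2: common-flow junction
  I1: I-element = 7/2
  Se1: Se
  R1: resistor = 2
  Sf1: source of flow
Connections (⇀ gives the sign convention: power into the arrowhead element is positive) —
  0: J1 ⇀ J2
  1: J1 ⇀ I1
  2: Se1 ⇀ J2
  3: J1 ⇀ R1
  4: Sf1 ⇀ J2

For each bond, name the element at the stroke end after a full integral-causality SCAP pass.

bond 2 →J2  (source Se1 imposes e)
bond 4 →Sf1  (Sf1: flow source, stroke at near end)
bond 0 →J2  (1-jn J2 has f-setter on 4)
bond 1 →I1  (I1 outputs flow p/I1)
bond 3 →J1  (J1: last free bond brings effort in)

bond 0 |J2
bond 1 |I1
bond 2 |J2
bond 3 |J1
bond 4 |Sf1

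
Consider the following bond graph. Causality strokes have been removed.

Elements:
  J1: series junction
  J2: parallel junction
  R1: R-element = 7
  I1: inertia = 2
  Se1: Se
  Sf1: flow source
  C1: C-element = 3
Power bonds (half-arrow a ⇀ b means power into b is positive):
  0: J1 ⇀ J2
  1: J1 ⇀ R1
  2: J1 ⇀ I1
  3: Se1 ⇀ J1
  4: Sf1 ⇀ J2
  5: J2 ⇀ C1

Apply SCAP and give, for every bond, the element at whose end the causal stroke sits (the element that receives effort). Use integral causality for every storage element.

bond 3 |J1  (Se1 fixes effort; stroke away)
bond 4 |Sf1  (Sf1 (Sf) sets flow on bond)
bond 2 |I1  (I1 integral (f out))
bond 0 |J1  (J1 flow already set via bond 2)
bond 1 |J1  (J1: bond 2 brought flow, rest push out)
bond 5 |J2  (J2: last free bond brings effort in)

b0 stroke→J1
b1 stroke→J1
b2 stroke→I1
b3 stroke→J1
b4 stroke→Sf1
b5 stroke→J2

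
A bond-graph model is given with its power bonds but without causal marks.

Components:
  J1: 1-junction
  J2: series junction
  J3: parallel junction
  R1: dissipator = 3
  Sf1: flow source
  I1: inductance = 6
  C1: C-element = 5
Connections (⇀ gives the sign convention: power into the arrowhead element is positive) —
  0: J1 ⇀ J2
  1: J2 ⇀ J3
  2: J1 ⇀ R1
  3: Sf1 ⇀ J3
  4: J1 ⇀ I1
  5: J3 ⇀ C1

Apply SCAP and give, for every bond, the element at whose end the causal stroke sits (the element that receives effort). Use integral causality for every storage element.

b3 stroke at Sf1  (source Sf1 imposes f)
b4 stroke at I1  (I1 integral (f out))
b0 stroke at J1  (1-jn J1 has f-setter on 4)
b2 stroke at J1  (common-f at J1 fixed by 4)
b1 stroke at J2  (common-f at J2 fixed by 0)
b5 stroke at J3  (closing 0-jn rule on J3)

b0 stroke at J1
b1 stroke at J2
b2 stroke at J1
b3 stroke at Sf1
b4 stroke at I1
b5 stroke at J3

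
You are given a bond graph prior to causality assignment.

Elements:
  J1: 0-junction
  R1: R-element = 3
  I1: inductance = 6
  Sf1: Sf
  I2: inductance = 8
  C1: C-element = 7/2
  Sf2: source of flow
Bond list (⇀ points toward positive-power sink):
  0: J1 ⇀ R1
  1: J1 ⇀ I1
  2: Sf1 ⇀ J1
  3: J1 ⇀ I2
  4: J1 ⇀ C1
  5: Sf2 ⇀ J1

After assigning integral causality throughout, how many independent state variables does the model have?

3  (C1, I1, I2 all integral)

#2 stroke at Sf1  (source Sf1 imposes f)
#5 stroke at Sf2  (Sf2 (Sf) sets flow on bond)
#1 stroke at I1  (I1 integral (f out))
#3 stroke at I2  (I2: I, integral causality)
#4 stroke at J1  (C1: C, integral causality)
#0 stroke at R1  (J1: bond 4 brought effort, rest push out)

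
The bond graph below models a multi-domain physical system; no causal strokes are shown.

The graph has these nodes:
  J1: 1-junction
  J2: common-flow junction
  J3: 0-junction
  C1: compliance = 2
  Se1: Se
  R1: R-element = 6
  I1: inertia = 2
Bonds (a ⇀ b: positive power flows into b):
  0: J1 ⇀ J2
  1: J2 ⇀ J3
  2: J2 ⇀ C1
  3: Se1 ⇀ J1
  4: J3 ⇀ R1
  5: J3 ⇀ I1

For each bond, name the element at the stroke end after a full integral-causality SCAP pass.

β0 stroke→J2
β1 stroke→J3
β2 stroke→J2
β3 stroke→J1
β4 stroke→R1
β5 stroke→I1

b3 |J1  (source Se1 imposes e)
b0 |J2  (J1: last free bond brings flow in)
b2 |J2  (C1 outputs effort q/C1)
b1 |J3  (J2: last free bond brings flow in)
b4 |R1  (J3: bond 1 brought effort, rest push out)
b5 |I1  (J3 effort already set via bond 1)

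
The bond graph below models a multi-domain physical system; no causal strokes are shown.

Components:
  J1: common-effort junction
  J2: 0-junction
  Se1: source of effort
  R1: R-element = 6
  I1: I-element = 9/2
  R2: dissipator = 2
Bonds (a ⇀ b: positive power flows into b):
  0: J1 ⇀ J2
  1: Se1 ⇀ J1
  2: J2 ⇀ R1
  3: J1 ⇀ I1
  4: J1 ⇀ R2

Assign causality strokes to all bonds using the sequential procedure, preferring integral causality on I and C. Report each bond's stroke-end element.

#0 stroke at J2
#1 stroke at J1
#2 stroke at R1
#3 stroke at I1
#4 stroke at R2

β1 →J1  (source Se1 imposes e)
β0 →J2  (J1: bond 1 brought effort, rest push out)
β3 →I1  (J1: bond 1 brought effort, rest push out)
β4 →R2  (J1: bond 1 brought effort, rest push out)
β2 →R1  (0-jn J2 has e-setter on 0)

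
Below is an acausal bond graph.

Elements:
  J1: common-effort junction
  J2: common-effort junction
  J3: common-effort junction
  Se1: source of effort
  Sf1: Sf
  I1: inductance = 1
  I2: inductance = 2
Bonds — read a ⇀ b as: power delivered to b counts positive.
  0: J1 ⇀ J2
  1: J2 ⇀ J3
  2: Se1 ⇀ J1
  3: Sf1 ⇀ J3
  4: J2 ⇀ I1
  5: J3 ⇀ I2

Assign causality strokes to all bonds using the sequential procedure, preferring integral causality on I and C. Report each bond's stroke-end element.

β0 stroke→J2
β1 stroke→J3
β2 stroke→J1
β3 stroke→Sf1
β4 stroke→I1
β5 stroke→I2

b2 stroke at J1  (source Se1 imposes e)
b3 stroke at Sf1  (Sf1: flow source, stroke at near end)
b0 stroke at J2  (J1 effort already set via bond 2)
b1 stroke at J3  (J2: bond 0 brought effort, rest push out)
b4 stroke at I1  (J2: bond 0 brought effort, rest push out)
b5 stroke at I2  (J3: bond 1 brought effort, rest push out)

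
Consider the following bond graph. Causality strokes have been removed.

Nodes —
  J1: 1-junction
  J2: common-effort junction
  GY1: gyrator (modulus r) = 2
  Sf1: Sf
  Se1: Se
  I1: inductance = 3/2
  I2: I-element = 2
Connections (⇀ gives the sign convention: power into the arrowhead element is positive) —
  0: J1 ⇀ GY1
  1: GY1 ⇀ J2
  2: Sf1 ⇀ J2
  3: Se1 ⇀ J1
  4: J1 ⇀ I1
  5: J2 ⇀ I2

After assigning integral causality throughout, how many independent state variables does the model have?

b2 →Sf1  (Sf1 fixes flow; stroke at Sf1)
b3 →J1  (Se1 fixes effort; stroke away)
b4 →I1  (I1: I, integral causality)
b0 →J1  (J1 flow already set via bond 4)
b1 →J2  (GY1: gyrator matches bond 0)
b5 →I2  (J2 effort already set via bond 1)

2  (I1, I2 all integral)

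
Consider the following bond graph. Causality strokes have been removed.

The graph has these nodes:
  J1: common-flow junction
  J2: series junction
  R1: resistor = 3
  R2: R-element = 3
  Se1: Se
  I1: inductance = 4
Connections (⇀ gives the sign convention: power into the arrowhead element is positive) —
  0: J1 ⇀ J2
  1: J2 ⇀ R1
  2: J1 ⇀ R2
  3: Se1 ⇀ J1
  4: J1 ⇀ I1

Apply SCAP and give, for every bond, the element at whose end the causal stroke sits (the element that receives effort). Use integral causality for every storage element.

β3 stroke→J1  (Se1 fixes effort; stroke away)
β4 stroke→I1  (I1 outputs flow p/I1)
β0 stroke→J1  (1-jn J1 has f-setter on 4)
β2 stroke→J1  (J1: bond 4 brought flow, rest push out)
β1 stroke→J2  (J2 flow already set via bond 0)

β0 stroke→J1
β1 stroke→J2
β2 stroke→J1
β3 stroke→J1
β4 stroke→I1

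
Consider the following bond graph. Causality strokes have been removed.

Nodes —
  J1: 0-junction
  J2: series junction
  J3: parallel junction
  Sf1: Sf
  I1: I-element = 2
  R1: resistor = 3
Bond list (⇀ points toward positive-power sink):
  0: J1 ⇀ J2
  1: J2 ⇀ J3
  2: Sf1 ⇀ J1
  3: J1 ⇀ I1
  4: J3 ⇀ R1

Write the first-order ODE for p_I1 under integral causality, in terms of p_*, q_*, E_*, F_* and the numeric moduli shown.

b2 stroke→Sf1  (Sf1 (Sf) sets flow on bond)
b3 stroke→I1  (prefer integral on I1)
b0 stroke→J1  (closing 0-jn rule on J1)
b1 stroke→J2  (J2: bond 0 brought flow, rest push out)
b4 stroke→J3  (only one effort-in slot at J3)

dp_I1/dt = 3*F_Sf1 - 3*p_I1/2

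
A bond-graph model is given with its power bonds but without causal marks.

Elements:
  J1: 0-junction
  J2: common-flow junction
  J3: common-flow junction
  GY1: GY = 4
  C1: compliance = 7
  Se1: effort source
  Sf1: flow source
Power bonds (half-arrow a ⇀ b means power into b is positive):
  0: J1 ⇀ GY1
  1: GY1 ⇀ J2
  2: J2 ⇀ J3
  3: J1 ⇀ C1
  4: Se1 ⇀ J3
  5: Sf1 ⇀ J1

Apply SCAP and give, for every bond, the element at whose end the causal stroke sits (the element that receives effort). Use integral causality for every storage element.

bond 4 |J3  (Se1: effort source, stroke at far end)
bond 5 |Sf1  (source Sf1 imposes f)
bond 2 |J2  (closing 1-jn rule on J3)
bond 1 |GY1  (J2 needs exactly one f-in)
bond 0 |GY1  (GY1 both-in/both-out from 1)
bond 3 |J1  (closing 0-jn rule on J1)

b0 |GY1
b1 |GY1
b2 |J2
b3 |J1
b4 |J3
b5 |Sf1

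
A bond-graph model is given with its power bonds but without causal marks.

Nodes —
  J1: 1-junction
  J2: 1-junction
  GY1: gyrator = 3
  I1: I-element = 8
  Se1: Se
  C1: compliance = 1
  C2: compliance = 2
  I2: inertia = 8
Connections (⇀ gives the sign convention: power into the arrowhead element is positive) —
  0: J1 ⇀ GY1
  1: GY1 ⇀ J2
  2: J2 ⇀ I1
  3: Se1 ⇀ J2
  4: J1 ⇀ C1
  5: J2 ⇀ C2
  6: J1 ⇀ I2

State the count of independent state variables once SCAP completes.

4  (C1, C2, I1, I2 all integral)

#3 stroke→J2  (Se1 (Se) sets effort on bond)
#2 stroke→I1  (I1 outputs flow p/I1)
#1 stroke→J2  (J2: bond 2 brought flow, rest push out)
#5 stroke→J2  (1-jn J2 has f-setter on 2)
#0 stroke→J1  (GY GY1: same side as bond 1)
#4 stroke→J1  (C1 integral (e out))
#6 stroke→I2  (closing 1-jn rule on J1)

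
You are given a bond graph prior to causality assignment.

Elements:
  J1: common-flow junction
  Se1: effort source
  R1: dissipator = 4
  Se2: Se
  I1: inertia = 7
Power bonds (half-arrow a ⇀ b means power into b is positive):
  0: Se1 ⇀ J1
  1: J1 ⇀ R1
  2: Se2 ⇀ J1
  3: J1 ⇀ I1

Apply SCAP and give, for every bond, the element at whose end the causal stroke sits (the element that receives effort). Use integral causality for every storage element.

#0 stroke at J1
#1 stroke at J1
#2 stroke at J1
#3 stroke at I1

bond 0 |J1  (Se1 fixes effort; stroke away)
bond 2 |J1  (Se2: effort source, stroke at far end)
bond 3 |I1  (I1: I, integral causality)
bond 1 |J1  (J1: bond 3 brought flow, rest push out)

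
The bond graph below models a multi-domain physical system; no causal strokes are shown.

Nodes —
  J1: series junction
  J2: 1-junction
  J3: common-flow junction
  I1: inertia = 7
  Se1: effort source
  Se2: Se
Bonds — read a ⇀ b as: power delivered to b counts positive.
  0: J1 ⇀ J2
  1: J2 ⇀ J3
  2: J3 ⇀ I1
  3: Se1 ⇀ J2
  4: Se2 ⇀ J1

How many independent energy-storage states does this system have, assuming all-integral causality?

1  (I1 all integral)

bond 3 |J2  (Se1 (Se) sets effort on bond)
bond 4 |J1  (source Se2 imposes e)
bond 0 |J2  (closing 1-jn rule on J1)
bond 1 |J3  (closing 1-jn rule on J2)
bond 2 |I1  (J3 needs exactly one f-in)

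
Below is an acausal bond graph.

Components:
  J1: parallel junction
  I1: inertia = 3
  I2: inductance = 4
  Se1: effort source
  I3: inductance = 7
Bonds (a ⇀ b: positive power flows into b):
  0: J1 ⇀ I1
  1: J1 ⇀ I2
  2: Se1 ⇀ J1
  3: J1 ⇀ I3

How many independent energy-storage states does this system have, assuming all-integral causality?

#2 |J1  (Se1: effort source, stroke at far end)
#0 |I1  (0-jn J1 has e-setter on 2)
#1 |I2  (J1 effort already set via bond 2)
#3 |I3  (0-jn J1 has e-setter on 2)

3  (I1, I2, I3 all integral)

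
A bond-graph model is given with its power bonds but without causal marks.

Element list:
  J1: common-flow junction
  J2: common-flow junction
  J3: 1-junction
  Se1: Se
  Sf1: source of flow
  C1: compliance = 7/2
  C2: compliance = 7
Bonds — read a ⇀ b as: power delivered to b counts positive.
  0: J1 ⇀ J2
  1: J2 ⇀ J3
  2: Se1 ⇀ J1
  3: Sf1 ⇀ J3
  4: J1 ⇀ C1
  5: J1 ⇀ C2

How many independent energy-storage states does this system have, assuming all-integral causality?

b2 stroke→J1  (Se1 (Se) sets effort on bond)
b3 stroke→Sf1  (Sf1 fixes flow; stroke at Sf1)
b1 stroke→J3  (J3: bond 3 brought flow, rest push out)
b0 stroke→J2  (J2: bond 1 brought flow, rest push out)
b4 stroke→J1  (1-jn J1 has f-setter on 0)
b5 stroke→J1  (J1: bond 0 brought flow, rest push out)

2  (C1, C2 all integral)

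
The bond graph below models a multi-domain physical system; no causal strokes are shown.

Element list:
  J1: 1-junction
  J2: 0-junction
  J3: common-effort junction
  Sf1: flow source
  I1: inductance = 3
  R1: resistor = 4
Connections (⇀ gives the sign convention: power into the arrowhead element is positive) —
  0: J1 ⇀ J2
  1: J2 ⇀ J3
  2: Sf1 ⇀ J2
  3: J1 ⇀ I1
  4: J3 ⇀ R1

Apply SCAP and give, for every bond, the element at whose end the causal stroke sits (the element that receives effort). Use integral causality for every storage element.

bond 2 stroke at Sf1  (Sf1 fixes flow; stroke at Sf1)
bond 3 stroke at I1  (I1: I, integral causality)
bond 0 stroke at J1  (J1: bond 3 brought flow, rest push out)
bond 1 stroke at J2  (J2: last free bond brings effort in)
bond 4 stroke at J3  (only one effort-in slot at J3)

β0 stroke→J1
β1 stroke→J2
β2 stroke→Sf1
β3 stroke→I1
β4 stroke→J3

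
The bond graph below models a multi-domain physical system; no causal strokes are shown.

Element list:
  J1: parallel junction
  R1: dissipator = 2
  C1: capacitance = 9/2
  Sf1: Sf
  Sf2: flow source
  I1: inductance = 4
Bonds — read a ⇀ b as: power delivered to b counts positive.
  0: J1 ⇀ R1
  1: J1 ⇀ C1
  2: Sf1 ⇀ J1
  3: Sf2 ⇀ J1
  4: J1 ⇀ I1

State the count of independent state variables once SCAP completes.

bond 2 |Sf1  (source Sf1 imposes f)
bond 3 |Sf2  (Sf2 fixes flow; stroke at Sf2)
bond 1 |J1  (prefer integral on C1)
bond 0 |R1  (J1: bond 1 brought effort, rest push out)
bond 4 |I1  (J1 effort already set via bond 1)

2  (C1, I1 all integral)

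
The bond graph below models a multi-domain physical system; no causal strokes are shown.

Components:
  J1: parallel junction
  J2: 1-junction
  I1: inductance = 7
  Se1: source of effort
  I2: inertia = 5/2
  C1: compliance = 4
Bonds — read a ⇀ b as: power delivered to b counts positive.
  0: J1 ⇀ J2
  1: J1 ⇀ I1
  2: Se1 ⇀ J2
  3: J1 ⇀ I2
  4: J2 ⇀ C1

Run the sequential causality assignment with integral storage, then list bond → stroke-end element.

bond 0 stroke at J1
bond 1 stroke at I1
bond 2 stroke at J2
bond 3 stroke at I2
bond 4 stroke at J2

bond 2 stroke at J2  (Se1: effort source, stroke at far end)
bond 1 stroke at I1  (I1 integral (f out))
bond 3 stroke at I2  (prefer integral on I2)
bond 0 stroke at J1  (only one effort-in slot at J1)
bond 4 stroke at J2  (1-jn J2 has f-setter on 0)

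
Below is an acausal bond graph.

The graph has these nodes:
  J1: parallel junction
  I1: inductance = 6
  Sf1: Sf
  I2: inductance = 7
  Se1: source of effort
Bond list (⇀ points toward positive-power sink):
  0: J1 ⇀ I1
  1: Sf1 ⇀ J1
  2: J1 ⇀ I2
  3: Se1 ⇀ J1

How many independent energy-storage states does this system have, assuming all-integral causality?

2  (I1, I2 all integral)

b1 stroke at Sf1  (Sf1 fixes flow; stroke at Sf1)
b3 stroke at J1  (Se1: effort source, stroke at far end)
b0 stroke at I1  (0-jn J1 has e-setter on 3)
b2 stroke at I2  (0-jn J1 has e-setter on 3)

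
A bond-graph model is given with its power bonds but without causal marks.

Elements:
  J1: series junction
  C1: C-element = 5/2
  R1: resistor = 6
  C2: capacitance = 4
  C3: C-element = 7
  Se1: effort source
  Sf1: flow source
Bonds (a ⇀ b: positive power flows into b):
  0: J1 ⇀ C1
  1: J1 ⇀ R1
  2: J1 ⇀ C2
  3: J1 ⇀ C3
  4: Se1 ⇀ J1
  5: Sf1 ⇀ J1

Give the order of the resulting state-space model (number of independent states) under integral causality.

#4 →J1  (Se1: effort source, stroke at far end)
#5 →Sf1  (Sf1 (Sf) sets flow on bond)
#0 →J1  (1-jn J1 has f-setter on 5)
#1 →J1  (J1 flow already set via bond 5)
#2 →J1  (J1 flow already set via bond 5)
#3 →J1  (common-f at J1 fixed by 5)

3  (C1, C2, C3 all integral)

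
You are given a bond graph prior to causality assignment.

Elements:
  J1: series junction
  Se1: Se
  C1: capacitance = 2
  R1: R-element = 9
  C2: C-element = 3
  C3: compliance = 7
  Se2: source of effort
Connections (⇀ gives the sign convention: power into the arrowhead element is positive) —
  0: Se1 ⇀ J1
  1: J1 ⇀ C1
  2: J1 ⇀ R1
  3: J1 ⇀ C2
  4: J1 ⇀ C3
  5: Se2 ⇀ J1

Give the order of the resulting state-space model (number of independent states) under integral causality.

3  (C1, C2, C3 all integral)

β0 stroke→J1  (Se1: effort source, stroke at far end)
β5 stroke→J1  (Se2 (Se) sets effort on bond)
β1 stroke→J1  (prefer integral on C1)
β3 stroke→J1  (C2 integral (e out))
β4 stroke→J1  (C3 integral (e out))
β2 stroke→R1  (closing 1-jn rule on J1)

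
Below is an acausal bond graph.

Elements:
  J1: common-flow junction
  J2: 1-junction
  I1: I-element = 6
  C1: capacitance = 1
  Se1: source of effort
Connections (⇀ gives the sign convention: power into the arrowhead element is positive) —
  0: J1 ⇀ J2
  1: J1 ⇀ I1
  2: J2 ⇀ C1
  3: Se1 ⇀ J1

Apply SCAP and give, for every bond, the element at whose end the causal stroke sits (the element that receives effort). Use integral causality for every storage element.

#3 stroke→J1  (Se1 (Se) sets effort on bond)
#1 stroke→I1  (I1: I, integral causality)
#0 stroke→J1  (1-jn J1 has f-setter on 1)
#2 stroke→J2  (common-f at J2 fixed by 0)

#0 →J1
#1 →I1
#2 →J2
#3 →J1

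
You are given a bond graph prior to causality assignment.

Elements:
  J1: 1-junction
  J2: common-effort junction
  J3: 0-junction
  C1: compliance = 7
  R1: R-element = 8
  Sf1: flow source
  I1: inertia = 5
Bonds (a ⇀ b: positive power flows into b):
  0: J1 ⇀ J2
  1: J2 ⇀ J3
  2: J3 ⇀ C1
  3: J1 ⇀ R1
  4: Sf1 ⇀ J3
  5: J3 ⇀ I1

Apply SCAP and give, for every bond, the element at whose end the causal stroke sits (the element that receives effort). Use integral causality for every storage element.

β0 stroke→J1
β1 stroke→J2
β2 stroke→J3
β3 stroke→R1
β4 stroke→Sf1
β5 stroke→I1

b4 stroke→Sf1  (Sf1 fixes flow; stroke at Sf1)
b2 stroke→J3  (C1 integral (e out))
b1 stroke→J2  (0-jn J3 has e-setter on 2)
b5 stroke→I1  (0-jn J3 has e-setter on 2)
b0 stroke→J1  (J2: bond 1 brought effort, rest push out)
b3 stroke→R1  (J1 needs exactly one f-in)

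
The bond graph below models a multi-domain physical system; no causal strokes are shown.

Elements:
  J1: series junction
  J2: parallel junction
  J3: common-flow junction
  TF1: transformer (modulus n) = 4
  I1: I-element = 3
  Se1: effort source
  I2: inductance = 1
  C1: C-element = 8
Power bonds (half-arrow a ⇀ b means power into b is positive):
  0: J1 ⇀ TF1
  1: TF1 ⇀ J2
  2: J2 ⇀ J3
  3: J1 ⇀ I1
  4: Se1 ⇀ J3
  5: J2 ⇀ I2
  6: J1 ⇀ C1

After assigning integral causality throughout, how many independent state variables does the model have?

3  (C1, I1, I2 all integral)

bond 4 stroke at J3  (source Se1 imposes e)
bond 2 stroke at J2  (closing 1-jn rule on J3)
bond 1 stroke at TF1  (common-e at J2 fixed by 2)
bond 5 stroke at I2  (common-e at J2 fixed by 2)
bond 0 stroke at J1  (TF1: transformer flips bond 1)
bond 3 stroke at I1  (prefer integral on I1)
bond 6 stroke at J1  (common-f at J1 fixed by 3)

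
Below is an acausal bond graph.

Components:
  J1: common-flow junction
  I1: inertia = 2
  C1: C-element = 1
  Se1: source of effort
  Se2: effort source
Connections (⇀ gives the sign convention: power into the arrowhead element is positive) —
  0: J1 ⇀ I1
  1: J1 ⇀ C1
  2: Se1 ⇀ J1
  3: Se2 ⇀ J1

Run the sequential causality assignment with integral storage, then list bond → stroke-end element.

β0 |I1
β1 |J1
β2 |J1
β3 |J1

#2 →J1  (Se1 fixes effort; stroke away)
#3 →J1  (source Se2 imposes e)
#0 →I1  (I1 outputs flow p/I1)
#1 →J1  (J1 flow already set via bond 0)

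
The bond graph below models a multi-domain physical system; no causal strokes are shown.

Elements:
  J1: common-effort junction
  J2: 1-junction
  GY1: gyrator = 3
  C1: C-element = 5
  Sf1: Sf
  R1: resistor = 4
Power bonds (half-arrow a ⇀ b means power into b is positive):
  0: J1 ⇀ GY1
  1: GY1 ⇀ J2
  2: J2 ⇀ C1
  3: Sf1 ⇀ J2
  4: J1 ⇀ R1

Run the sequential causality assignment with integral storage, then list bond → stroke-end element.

b0 |J1
b1 |J2
b2 |J2
b3 |Sf1
b4 |R1

#3 |Sf1  (Sf1: flow source, stroke at near end)
#1 |J2  (J2 flow already set via bond 3)
#2 |J2  (J2 flow already set via bond 3)
#0 |J1  (GY1 both-in/both-out from 1)
#4 |R1  (J1: bond 0 brought effort, rest push out)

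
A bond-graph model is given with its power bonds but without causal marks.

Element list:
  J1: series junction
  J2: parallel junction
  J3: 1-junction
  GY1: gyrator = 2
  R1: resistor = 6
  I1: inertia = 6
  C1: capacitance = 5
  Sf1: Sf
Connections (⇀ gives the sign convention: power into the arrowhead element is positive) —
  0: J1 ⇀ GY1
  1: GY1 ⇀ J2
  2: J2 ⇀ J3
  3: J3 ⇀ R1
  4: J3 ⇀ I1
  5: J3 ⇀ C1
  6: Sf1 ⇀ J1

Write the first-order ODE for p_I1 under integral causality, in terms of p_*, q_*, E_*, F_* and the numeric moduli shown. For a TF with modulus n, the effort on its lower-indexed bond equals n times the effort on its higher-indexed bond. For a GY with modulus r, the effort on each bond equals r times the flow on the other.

β6 →Sf1  (Sf1: flow source, stroke at near end)
β0 →J1  (J1 flow already set via bond 6)
β1 →J2  (through GY1, causality inverts; strokes same side of GY1)
β2 →J3  (common-e at J2 fixed by 1)
β4 →I1  (I1: I, integral causality)
β3 →J3  (J3 flow already set via bond 4)
β5 →J3  (J3: bond 4 brought flow, rest push out)

dp_I1/dt = 2*F_Sf1 - p_I1 - q_C1/5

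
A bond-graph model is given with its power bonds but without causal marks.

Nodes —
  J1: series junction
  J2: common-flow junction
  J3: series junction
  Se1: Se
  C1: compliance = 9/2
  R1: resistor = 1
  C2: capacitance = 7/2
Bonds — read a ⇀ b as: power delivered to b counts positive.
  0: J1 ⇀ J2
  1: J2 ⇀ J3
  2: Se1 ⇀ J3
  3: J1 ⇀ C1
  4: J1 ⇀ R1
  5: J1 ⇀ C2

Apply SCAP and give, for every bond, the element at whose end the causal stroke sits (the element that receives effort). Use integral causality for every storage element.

β0 stroke→J1
β1 stroke→J2
β2 stroke→J3
β3 stroke→J1
β4 stroke→R1
β5 stroke→J1

bond 2 stroke at J3  (source Se1 imposes e)
bond 1 stroke at J2  (J3: last free bond brings flow in)
bond 0 stroke at J1  (closing 1-jn rule on J2)
bond 3 stroke at J1  (prefer integral on C1)
bond 5 stroke at J1  (C2 integral (e out))
bond 4 stroke at R1  (closing 1-jn rule on J1)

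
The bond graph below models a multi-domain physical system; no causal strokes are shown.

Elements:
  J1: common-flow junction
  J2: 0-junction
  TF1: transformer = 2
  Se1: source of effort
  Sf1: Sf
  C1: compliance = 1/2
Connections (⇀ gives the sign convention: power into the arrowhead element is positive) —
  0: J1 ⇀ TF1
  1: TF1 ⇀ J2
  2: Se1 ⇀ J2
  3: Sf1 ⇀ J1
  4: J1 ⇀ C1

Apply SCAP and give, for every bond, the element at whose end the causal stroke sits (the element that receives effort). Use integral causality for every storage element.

β2 →J2  (Se1 fixes effort; stroke away)
β3 →Sf1  (Sf1 fixes flow; stroke at Sf1)
β0 →J1  (common-f at J1 fixed by 3)
β4 →J1  (1-jn J1 has f-setter on 3)
β1 →TF1  (0-jn J2 has e-setter on 2)

#0 →J1
#1 →TF1
#2 →J2
#3 →Sf1
#4 →J1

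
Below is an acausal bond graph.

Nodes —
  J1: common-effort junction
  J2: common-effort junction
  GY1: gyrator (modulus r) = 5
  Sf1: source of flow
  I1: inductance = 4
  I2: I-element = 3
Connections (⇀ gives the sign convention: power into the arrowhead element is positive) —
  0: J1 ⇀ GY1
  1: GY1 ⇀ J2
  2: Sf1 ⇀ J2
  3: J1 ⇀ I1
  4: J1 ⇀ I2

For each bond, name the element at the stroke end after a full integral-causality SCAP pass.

b0 stroke at J1
b1 stroke at J2
b2 stroke at Sf1
b3 stroke at I1
b4 stroke at I2

#2 |Sf1  (Sf1: flow source, stroke at near end)
#1 |J2  (J2: last free bond brings effort in)
#0 |J1  (GY GY1: same side as bond 1)
#3 |I1  (0-jn J1 has e-setter on 0)
#4 |I2  (common-e at J1 fixed by 0)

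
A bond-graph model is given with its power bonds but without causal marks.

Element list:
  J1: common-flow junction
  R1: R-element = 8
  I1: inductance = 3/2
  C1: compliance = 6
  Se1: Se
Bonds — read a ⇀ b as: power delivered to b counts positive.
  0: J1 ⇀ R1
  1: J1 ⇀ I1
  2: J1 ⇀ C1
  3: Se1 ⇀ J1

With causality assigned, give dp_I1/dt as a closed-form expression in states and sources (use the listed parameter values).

#3 |J1  (Se1 (Se) sets effort on bond)
#1 |I1  (I1 integral (f out))
#0 |J1  (common-f at J1 fixed by 1)
#2 |J1  (J1 flow already set via bond 1)

dp_I1/dt = E_Se1 - 16*p_I1/3 - q_C1/6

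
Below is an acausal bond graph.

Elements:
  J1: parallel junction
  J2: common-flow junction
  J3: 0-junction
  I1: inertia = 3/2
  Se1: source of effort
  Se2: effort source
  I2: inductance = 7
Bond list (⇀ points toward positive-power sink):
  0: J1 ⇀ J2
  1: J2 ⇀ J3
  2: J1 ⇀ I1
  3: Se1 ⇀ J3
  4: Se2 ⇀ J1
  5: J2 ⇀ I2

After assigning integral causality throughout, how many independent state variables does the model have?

2  (I1, I2 all integral)

bond 3 →J3  (Se1 fixes effort; stroke away)
bond 4 →J1  (Se2: effort source, stroke at far end)
bond 0 →J2  (0-jn J1 has e-setter on 4)
bond 2 →I1  (0-jn J1 has e-setter on 4)
bond 1 →J2  (0-jn J3 has e-setter on 3)
bond 5 →I2  (J2: last free bond brings flow in)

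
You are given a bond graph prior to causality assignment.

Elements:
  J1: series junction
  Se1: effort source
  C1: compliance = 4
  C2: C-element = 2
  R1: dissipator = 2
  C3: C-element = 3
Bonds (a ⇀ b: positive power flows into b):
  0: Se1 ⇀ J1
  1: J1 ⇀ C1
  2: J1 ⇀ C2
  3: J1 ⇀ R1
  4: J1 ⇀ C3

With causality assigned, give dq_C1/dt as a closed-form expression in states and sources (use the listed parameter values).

dq_C1/dt = E_Se1/2 - q_C1/8 - q_C2/4 - q_C3/6

β0 |J1  (Se1 (Se) sets effort on bond)
β1 |J1  (C1 outputs effort q/C1)
β2 |J1  (C2 integral (e out))
β4 |J1  (C3: C, integral causality)
β3 |R1  (closing 1-jn rule on J1)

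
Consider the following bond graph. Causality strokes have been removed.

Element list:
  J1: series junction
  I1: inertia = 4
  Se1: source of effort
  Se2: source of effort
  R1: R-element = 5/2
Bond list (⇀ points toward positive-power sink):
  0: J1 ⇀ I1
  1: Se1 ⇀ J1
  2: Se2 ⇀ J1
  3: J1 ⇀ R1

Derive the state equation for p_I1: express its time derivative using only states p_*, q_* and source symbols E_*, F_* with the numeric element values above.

dp_I1/dt = E_Se1 + E_Se2 - 5*p_I1/8

β1 |J1  (Se1 (Se) sets effort on bond)
β2 |J1  (Se2: effort source, stroke at far end)
β0 |I1  (I1 outputs flow p/I1)
β3 |J1  (common-f at J1 fixed by 0)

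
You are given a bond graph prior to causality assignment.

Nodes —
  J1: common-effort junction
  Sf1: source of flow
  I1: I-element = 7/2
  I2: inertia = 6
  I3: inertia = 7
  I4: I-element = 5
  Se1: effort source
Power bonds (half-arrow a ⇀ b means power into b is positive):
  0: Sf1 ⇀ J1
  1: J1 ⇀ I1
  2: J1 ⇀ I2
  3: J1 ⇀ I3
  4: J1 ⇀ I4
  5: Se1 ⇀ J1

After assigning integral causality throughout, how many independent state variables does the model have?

4  (I1, I2, I3, I4 all integral)

β0 stroke→Sf1  (Sf1 (Sf) sets flow on bond)
β5 stroke→J1  (Se1: effort source, stroke at far end)
β1 stroke→I1  (common-e at J1 fixed by 5)
β2 stroke→I2  (J1 effort already set via bond 5)
β3 stroke→I3  (0-jn J1 has e-setter on 5)
β4 stroke→I4  (J1 effort already set via bond 5)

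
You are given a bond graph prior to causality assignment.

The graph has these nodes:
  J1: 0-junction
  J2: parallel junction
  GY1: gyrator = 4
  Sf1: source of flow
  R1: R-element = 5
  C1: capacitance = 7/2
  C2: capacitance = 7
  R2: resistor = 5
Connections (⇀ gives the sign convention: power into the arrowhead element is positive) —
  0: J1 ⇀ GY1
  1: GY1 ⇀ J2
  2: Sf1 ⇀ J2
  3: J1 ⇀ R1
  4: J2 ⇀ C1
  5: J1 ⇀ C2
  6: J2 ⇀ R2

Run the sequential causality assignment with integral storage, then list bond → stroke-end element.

b0 →GY1
b1 →GY1
b2 →Sf1
b3 →R1
b4 →J2
b5 →J1
b6 →R2

bond 2 |Sf1  (source Sf1 imposes f)
bond 4 |J2  (C1: C, integral causality)
bond 1 |GY1  (common-e at J2 fixed by 4)
bond 6 |R2  (0-jn J2 has e-setter on 4)
bond 0 |GY1  (GY1: gyrator matches bond 1)
bond 5 |J1  (C2 integral (e out))
bond 3 |R1  (0-jn J1 has e-setter on 5)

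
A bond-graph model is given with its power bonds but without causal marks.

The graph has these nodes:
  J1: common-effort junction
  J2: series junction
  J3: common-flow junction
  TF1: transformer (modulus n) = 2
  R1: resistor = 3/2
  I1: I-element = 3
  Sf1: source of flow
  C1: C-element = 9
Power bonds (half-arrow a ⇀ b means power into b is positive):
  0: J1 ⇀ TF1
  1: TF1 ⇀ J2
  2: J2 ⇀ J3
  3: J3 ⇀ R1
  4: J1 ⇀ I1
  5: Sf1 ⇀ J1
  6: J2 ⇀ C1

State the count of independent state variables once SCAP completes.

#5 |Sf1  (source Sf1 imposes f)
#4 |I1  (I1 integral (f out))
#0 |J1  (only one effort-in slot at J1)
#1 |TF1  (TF TF1: opposite of bond 0)
#2 |J2  (1-jn J2 has f-setter on 1)
#6 |J2  (J2 flow already set via bond 1)
#3 |J3  (common-f at J3 fixed by 2)

2  (C1, I1 all integral)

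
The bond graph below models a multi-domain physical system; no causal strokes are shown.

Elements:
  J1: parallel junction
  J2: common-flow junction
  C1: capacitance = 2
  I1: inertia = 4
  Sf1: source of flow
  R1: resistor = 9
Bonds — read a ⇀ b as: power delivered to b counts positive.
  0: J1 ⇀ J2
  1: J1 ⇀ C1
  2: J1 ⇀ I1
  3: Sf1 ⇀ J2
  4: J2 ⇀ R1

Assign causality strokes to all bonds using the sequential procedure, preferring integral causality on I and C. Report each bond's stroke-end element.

bond 3 stroke at Sf1  (Sf1 (Sf) sets flow on bond)
bond 0 stroke at J2  (J2 flow already set via bond 3)
bond 4 stroke at J2  (common-f at J2 fixed by 3)
bond 1 stroke at J1  (prefer integral on C1)
bond 2 stroke at I1  (J1 effort already set via bond 1)

bond 0 stroke at J2
bond 1 stroke at J1
bond 2 stroke at I1
bond 3 stroke at Sf1
bond 4 stroke at J2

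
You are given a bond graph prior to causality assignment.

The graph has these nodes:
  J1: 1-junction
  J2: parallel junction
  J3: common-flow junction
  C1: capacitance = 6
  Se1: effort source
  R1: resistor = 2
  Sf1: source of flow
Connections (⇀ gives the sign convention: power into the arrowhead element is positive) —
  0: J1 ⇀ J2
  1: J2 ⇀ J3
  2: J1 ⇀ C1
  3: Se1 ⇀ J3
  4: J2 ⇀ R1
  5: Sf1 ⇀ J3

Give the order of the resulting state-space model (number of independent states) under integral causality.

#3 stroke→J3  (Se1 fixes effort; stroke away)
#5 stroke→Sf1  (Sf1 (Sf) sets flow on bond)
#1 stroke→J3  (J3 flow already set via bond 5)
#2 stroke→J1  (C1 integral (e out))
#0 stroke→J2  (J1: last free bond brings flow in)
#4 stroke→R1  (J2: bond 0 brought effort, rest push out)

1  (C1 all integral)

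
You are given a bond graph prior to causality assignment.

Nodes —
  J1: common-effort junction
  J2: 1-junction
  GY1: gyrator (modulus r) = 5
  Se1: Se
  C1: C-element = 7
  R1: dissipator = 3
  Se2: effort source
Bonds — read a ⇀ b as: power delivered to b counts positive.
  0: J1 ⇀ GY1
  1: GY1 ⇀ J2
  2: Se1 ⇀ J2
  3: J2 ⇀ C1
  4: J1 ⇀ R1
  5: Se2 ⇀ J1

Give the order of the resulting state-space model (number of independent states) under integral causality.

1  (C1 all integral)

#2 stroke at J2  (source Se1 imposes e)
#5 stroke at J1  (Se2: effort source, stroke at far end)
#0 stroke at GY1  (0-jn J1 has e-setter on 5)
#4 stroke at R1  (common-e at J1 fixed by 5)
#1 stroke at GY1  (through GY1, causality inverts; strokes same side of GY1)
#3 stroke at J2  (1-jn J2 has f-setter on 1)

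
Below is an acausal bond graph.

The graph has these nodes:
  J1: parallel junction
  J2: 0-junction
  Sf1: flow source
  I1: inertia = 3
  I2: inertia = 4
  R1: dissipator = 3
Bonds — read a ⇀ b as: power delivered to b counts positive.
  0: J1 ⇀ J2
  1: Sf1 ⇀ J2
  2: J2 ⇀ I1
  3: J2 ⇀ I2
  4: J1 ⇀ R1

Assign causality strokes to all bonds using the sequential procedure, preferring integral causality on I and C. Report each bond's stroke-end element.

β0 stroke at J2
β1 stroke at Sf1
β2 stroke at I1
β3 stroke at I2
β4 stroke at J1

bond 1 stroke at Sf1  (Sf1: flow source, stroke at near end)
bond 2 stroke at I1  (I1 outputs flow p/I1)
bond 3 stroke at I2  (I2 integral (f out))
bond 0 stroke at J2  (only one effort-in slot at J2)
bond 4 stroke at J1  (J1: last free bond brings effort in)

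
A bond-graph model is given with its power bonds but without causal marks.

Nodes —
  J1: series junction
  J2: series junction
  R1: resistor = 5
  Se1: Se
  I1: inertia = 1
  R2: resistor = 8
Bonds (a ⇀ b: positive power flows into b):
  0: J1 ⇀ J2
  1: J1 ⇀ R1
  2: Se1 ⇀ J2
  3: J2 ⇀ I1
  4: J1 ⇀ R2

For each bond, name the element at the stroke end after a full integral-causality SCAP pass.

#0 stroke→J2
#1 stroke→J1
#2 stroke→J2
#3 stroke→I1
#4 stroke→J1

bond 2 stroke at J2  (Se1: effort source, stroke at far end)
bond 3 stroke at I1  (I1: I, integral causality)
bond 0 stroke at J2  (J2 flow already set via bond 3)
bond 1 stroke at J1  (J1: bond 0 brought flow, rest push out)
bond 4 stroke at J1  (1-jn J1 has f-setter on 0)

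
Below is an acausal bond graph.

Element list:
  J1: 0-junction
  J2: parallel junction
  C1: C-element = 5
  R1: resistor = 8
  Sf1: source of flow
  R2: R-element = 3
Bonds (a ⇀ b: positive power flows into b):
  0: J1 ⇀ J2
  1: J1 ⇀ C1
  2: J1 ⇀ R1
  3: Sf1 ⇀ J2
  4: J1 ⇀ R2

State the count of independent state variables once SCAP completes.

1  (C1 all integral)

bond 3 |Sf1  (source Sf1 imposes f)
bond 0 |J2  (J2: last free bond brings effort in)
bond 1 |J1  (C1 integral (e out))
bond 2 |R1  (J1 effort already set via bond 1)
bond 4 |R2  (common-e at J1 fixed by 1)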